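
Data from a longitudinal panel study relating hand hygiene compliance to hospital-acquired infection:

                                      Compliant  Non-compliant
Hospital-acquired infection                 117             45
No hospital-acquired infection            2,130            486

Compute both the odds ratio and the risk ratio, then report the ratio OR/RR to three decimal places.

Reading the table with exposure as columns: a = 117 (Compliant, case), b = 2130 (Compliant, non-case), c = 45 (Non-compliant, case), d = 486.
OR = (117·486)/(2130·45) = 56862/95850 = 0.59324
Risk in exposed = 117/2247 = 0.05207; risk in unexposed = 45/531 = 0.08475; RR = 0.61442
OR/RR = 0.59324 / 0.61442 = 0.96553
The outcome is rare in both groups, so OR ≈ RR (ratio near 1).

0.966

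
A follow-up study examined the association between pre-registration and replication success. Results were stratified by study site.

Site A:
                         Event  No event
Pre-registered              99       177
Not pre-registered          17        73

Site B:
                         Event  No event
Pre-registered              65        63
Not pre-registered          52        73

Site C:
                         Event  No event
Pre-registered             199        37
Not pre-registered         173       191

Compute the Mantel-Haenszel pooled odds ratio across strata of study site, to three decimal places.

OR_MH = Σ(aᵢdᵢ/nᵢ) / Σ(bᵢcᵢ/nᵢ), where nᵢ is the stratum total.
Stratum 1 (Site A): n = 366; a·d/n = 99·73/366 = 19.7459; b·c/n = 177·17/366 = 8.2213
Stratum 2 (Site B): n = 253; a·d/n = 65·73/253 = 18.7549; b·c/n = 63·52/253 = 12.9486
Stratum 3 (Site C): n = 600; a·d/n = 199·191/600 = 63.3483; b·c/n = 37·173/600 = 10.6683
OR_MH = (19.7459 + 18.7549 + 63.3483) / (8.2213 + 12.9486 + 10.6683) = 101.8492 / 31.8383 = 3.19896

3.199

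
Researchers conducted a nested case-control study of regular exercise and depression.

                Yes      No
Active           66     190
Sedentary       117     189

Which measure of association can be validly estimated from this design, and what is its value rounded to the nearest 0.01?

0.56

Cells: a = 66, b = 190, c = 117, d = 189.
This is a nested case-control study: participants were sampled on outcome status, so risks in the source population cannot be estimated directly — relative risk is not valid here. The odds ratio is the appropriate measure.
OR = (a·d)/(b·c) = (66 × 189) / (190 × 117) = 12474 / 22230 = 0.56113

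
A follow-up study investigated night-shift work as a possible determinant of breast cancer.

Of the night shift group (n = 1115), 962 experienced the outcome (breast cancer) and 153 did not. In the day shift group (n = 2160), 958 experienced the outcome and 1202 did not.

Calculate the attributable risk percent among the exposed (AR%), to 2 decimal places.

From the description: a = 962, b = 153, c = 958, d = 1202.
Risk in exposed = 962/1115 = 0.86278; risk in unexposed = 958/2160 = 0.44352.
RR = 0.86278/0.44352 = 1.94531
AR% = (RR − 1)/RR × 100 = (1.94531 − 1)/1.94531 × 100 = 48.5943%

48.59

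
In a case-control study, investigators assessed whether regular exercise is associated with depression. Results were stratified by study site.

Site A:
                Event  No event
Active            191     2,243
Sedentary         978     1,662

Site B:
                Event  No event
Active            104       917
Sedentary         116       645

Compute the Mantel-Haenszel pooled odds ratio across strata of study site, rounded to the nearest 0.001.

0.204

OR_MH = Σ(aᵢdᵢ/nᵢ) / Σ(bᵢcᵢ/nᵢ), where nᵢ is the stratum total.
Stratum 1 (Site A): n = 5074; a·d/n = 191·1662/5074 = 62.5625; b·c/n = 2243·978/5074 = 432.3323
Stratum 2 (Site B): n = 1782; a·d/n = 104·645/1782 = 37.6431; b·c/n = 917·116/1782 = 59.6925
OR_MH = (62.5625 + 37.6431) / (432.3323 + 59.6925) = 100.2056 / 492.0248 = 0.20366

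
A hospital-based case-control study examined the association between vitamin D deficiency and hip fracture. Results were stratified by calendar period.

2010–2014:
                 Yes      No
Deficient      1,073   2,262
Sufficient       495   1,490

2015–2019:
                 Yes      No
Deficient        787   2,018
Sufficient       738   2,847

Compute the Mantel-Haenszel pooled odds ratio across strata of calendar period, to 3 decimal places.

1.468

OR_MH = Σ(aᵢdᵢ/nᵢ) / Σ(bᵢcᵢ/nᵢ), where nᵢ is the stratum total.
Stratum 1 (2010–2014): n = 5320; a·d/n = 1073·1490/5320 = 300.5207; b·c/n = 2262·495/5320 = 210.4680
Stratum 2 (2015–2019): n = 6390; a·d/n = 787·2847/6390 = 350.6399; b·c/n = 2018·738/6390 = 233.0648
OR_MH = (300.5207 + 350.6399) / (210.4680 + 233.0648) = 651.1606 / 443.5328 = 1.46812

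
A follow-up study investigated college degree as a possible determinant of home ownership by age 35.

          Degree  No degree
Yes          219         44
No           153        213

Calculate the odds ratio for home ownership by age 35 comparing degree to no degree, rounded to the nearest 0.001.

Reading the table with exposure as columns: a = 219 (Degree, case), b = 153 (Degree, non-case), c = 44 (No degree, case), d = 213.
OR = (a·d)/(b·c) = (219 × 213) / (153 × 44) = 46647 / 6732 = 6.92914
The odds of home ownership by age 35 are about 6.93 times as high in the degree group.

6.929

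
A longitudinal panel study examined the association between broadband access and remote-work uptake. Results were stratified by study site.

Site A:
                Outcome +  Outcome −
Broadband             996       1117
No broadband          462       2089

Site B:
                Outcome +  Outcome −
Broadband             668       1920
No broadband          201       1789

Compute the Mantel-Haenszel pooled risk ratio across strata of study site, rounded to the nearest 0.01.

2.59

RR_MH = Σ(aᵢ·n₀ᵢ/nᵢ) / Σ(cᵢ·n₁ᵢ/nᵢ), with n₁ᵢ = aᵢ+bᵢ (exposed), n₀ᵢ = cᵢ+dᵢ (unexposed), nᵢ = n₁ᵢ+n₀ᵢ.
Stratum 1 (Site A): n₁ = 2113, n₀ = 2551, n = 4664; a·n₀/n = 996·2551/4664 = 544.7676; c·n₁/n = 462·2113/4664 = 209.3066
Stratum 2 (Site B): n₁ = 2588, n₀ = 1990, n = 4578; a·n₀/n = 668·1990/4578 = 290.3713; c·n₁/n = 201·2588/4578 = 113.6278
RR_MH = (544.7676 + 290.3713) / (209.3066 + 113.6278) = 835.1389 / 322.9344 = 2.58609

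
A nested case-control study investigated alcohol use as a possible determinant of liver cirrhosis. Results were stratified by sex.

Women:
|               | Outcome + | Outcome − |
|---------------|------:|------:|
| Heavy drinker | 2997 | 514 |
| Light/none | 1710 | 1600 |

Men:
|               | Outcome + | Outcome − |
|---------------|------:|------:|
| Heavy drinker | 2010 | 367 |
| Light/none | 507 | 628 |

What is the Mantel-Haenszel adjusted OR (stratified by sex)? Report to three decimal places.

OR_MH = Σ(aᵢdᵢ/nᵢ) / Σ(bᵢcᵢ/nᵢ), where nᵢ is the stratum total.
Stratum 1 (Women): n = 6821; a·d/n = 2997·1600/6821 = 703.0054; b·c/n = 514·1710/6821 = 128.8579
Stratum 2 (Men): n = 3512; a·d/n = 2010·628/3512 = 359.4191; b·c/n = 367·507/3512 = 52.9809
OR_MH = (703.0054 + 359.4191) / (128.8579 + 52.9809) = 1062.4246 / 181.8389 = 5.84267

5.843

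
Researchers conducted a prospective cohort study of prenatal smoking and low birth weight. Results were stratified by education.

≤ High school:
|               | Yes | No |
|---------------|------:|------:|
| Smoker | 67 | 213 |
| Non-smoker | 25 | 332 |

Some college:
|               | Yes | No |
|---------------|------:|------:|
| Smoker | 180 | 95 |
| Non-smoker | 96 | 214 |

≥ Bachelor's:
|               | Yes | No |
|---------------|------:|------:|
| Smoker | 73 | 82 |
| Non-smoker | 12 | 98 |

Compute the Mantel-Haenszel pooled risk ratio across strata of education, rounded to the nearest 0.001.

2.585

RR_MH = Σ(aᵢ·n₀ᵢ/nᵢ) / Σ(cᵢ·n₁ᵢ/nᵢ), with n₁ᵢ = aᵢ+bᵢ (exposed), n₀ᵢ = cᵢ+dᵢ (unexposed), nᵢ = n₁ᵢ+n₀ᵢ.
Stratum 1 (≤ High school): n₁ = 280, n₀ = 357, n = 637; a·n₀/n = 67·357/637 = 37.5495; c·n₁/n = 25·280/637 = 10.9890
Stratum 2 (Some college): n₁ = 275, n₀ = 310, n = 585; a·n₀/n = 180·310/585 = 95.3846; c·n₁/n = 96·275/585 = 45.1282
Stratum 3 (≥ Bachelor's): n₁ = 155, n₀ = 110, n = 265; a·n₀/n = 73·110/265 = 30.3019; c·n₁/n = 12·155/265 = 7.0189
RR_MH = (37.5495 + 95.3846 + 30.3019) / (10.9890 + 45.1282 + 7.0189) = 163.2360 / 63.1361 = 2.58546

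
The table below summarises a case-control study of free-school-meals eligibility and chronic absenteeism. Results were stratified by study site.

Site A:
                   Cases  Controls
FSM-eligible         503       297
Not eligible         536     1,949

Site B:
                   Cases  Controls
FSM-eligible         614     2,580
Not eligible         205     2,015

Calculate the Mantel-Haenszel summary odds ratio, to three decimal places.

3.606

OR_MH = Σ(aᵢdᵢ/nᵢ) / Σ(bᵢcᵢ/nᵢ), where nᵢ is the stratum total.
Stratum 1 (Site A): n = 3285; a·d/n = 503·1949/3285 = 298.4314; b·c/n = 297·536/3285 = 48.4603
Stratum 2 (Site B): n = 5414; a·d/n = 614·2015/5414 = 228.5205; b·c/n = 2580·205/5414 = 97.6912
OR_MH = (298.4314 + 228.5205) / (48.4603 + 97.6912) = 526.9519 / 146.1514 = 3.60552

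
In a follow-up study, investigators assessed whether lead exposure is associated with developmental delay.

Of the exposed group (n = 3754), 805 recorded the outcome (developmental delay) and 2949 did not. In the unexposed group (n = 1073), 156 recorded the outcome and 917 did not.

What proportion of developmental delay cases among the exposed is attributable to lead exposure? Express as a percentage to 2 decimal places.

32.20

From the description: a = 805, b = 2949, c = 156, d = 917.
Risk in exposed = 805/3754 = 0.21444; risk in unexposed = 156/1073 = 0.14539.
RR = 0.21444/0.14539 = 1.47495
AR% = (RR − 1)/RR × 100 = (1.47495 − 1)/1.47495 × 100 = 32.2010%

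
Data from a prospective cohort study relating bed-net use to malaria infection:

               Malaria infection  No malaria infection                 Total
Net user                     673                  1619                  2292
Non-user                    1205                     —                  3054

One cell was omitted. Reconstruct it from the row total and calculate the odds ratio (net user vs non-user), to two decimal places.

0.64

The missing cell is in the unexposed row: 3054 − 1205 = 1849.
So a = 673, b = 1619, c = 1205, d = 1849.
OR = (a·d)/(b·c) = (673 × 1849) / (1619 × 1205) = 1244377 / 1950895 = 0.63785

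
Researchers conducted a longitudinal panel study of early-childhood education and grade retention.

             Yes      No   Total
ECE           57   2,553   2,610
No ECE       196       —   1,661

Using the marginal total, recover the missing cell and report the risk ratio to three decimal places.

0.185

The missing cell is in the unexposed row: 1661 − 196 = 1465.
So a = 57, b = 2553, c = 196, d = 1465.
RR = [a/(a+b)] / [c/(c+d)] = (57/2610) / (196/1661) = 0.02184/0.11800 = 0.18508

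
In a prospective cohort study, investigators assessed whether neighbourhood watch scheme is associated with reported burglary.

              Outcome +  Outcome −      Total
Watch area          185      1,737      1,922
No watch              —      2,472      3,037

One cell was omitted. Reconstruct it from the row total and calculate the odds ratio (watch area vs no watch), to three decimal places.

0.466

The missing cell is in the unexposed row: 3037 − 2472 = 565.
So a = 185, b = 1737, c = 565, d = 2472.
OR = (a·d)/(b·c) = (185 × 2472) / (1737 × 565) = 457320 / 981405 = 0.46598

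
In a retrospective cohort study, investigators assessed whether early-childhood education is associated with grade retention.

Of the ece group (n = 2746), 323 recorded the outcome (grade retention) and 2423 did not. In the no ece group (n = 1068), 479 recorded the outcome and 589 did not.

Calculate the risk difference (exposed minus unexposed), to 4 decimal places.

From the description: a = 323, b = 2423, c = 479, d = 589.
Risk in exposed = 323/2746 = 0.117626; risk in unexposed = 479/1068 = 0.448502.
Risk difference = 0.117626 − 0.448502 = -0.330876

-0.3309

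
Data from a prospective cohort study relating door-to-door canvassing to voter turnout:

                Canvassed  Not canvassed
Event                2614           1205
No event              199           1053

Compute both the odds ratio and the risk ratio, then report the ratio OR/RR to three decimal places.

Reading the table with exposure as columns: a = 2614 (Canvassed, case), b = 199 (Canvassed, non-case), c = 1205 (Not canvassed, case), d = 1053.
OR = (2614·1053)/(199·1205) = 2752542/239795 = 11.47873
Risk in exposed = 2614/2813 = 0.92926; risk in unexposed = 1205/2258 = 0.53366; RR = 1.74130
OR/RR = 11.47873 / 1.74130 = 6.59206
The outcome is not rare, so the OR lies further from 1 than the RR.

6.592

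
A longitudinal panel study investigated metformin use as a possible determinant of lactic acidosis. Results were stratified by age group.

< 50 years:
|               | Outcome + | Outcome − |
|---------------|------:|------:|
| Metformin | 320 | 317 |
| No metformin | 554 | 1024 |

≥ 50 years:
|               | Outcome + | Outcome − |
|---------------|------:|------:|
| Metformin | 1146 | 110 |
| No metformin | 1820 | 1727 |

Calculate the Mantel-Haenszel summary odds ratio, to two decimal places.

4.63

OR_MH = Σ(aᵢdᵢ/nᵢ) / Σ(bᵢcᵢ/nᵢ), where nᵢ is the stratum total.
Stratum 1 (< 50 years): n = 2215; a·d/n = 320·1024/2215 = 147.9368; b·c/n = 317·554/2215 = 79.2858
Stratum 2 (≥ 50 years): n = 4803; a·d/n = 1146·1727/4803 = 412.0637; b·c/n = 110·1820/4803 = 41.6823
OR_MH = (147.9368 + 412.0637) / (79.2858 + 41.6823) = 560.0005 / 120.9681 = 4.62933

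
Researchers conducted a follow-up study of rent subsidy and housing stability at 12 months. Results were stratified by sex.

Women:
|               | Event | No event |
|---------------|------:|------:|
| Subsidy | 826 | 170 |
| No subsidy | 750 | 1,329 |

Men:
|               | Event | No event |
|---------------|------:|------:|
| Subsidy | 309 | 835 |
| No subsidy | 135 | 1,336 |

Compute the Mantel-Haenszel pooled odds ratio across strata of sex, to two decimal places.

OR_MH = Σ(aᵢdᵢ/nᵢ) / Σ(bᵢcᵢ/nᵢ), where nᵢ is the stratum total.
Stratum 1 (Women): n = 3075; a·d/n = 826·1329/3075 = 356.9932; b·c/n = 170·750/3075 = 41.4634
Stratum 2 (Men): n = 2615; a·d/n = 309·1336/2615 = 157.8677; b·c/n = 835·135/2615 = 43.1071
OR_MH = (356.9932 + 157.8677) / (41.4634 + 43.1071) = 514.8609 / 84.5705 = 6.08795

6.09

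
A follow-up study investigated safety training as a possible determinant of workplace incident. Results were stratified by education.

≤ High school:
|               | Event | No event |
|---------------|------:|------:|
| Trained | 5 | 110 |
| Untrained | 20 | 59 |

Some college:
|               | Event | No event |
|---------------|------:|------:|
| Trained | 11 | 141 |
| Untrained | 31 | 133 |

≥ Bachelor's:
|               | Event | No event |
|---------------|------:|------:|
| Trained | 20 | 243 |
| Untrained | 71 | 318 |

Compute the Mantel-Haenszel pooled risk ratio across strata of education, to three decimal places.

0.355

RR_MH = Σ(aᵢ·n₀ᵢ/nᵢ) / Σ(cᵢ·n₁ᵢ/nᵢ), with n₁ᵢ = aᵢ+bᵢ (exposed), n₀ᵢ = cᵢ+dᵢ (unexposed), nᵢ = n₁ᵢ+n₀ᵢ.
Stratum 1 (≤ High school): n₁ = 115, n₀ = 79, n = 194; a·n₀/n = 5·79/194 = 2.0361; c·n₁/n = 20·115/194 = 11.8557
Stratum 2 (Some college): n₁ = 152, n₀ = 164, n = 316; a·n₀/n = 11·164/316 = 5.7089; c·n₁/n = 31·152/316 = 14.9114
Stratum 3 (≥ Bachelor's): n₁ = 263, n₀ = 389, n = 652; a·n₀/n = 20·389/652 = 11.9325; c·n₁/n = 71·263/652 = 28.6396
RR_MH = (2.0361 + 5.7089 + 11.9325) / (11.8557 + 14.9114 + 28.6396) = 19.6775 / 55.4066 = 0.35515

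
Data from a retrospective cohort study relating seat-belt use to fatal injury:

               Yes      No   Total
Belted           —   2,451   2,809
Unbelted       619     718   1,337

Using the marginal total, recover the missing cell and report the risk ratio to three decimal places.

0.275

The missing cell is in the exposed row: 2809 − 2451 = 358.
So a = 358, b = 2451, c = 619, d = 718.
RR = [a/(a+b)] / [c/(c+d)] = (358/2809) / (619/1337) = 0.12745/0.46298 = 0.27528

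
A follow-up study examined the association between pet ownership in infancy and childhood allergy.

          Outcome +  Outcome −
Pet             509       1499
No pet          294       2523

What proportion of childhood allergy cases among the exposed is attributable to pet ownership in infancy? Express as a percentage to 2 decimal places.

Cells: a = 509, b = 1499, c = 294, d = 2523.
Risk in exposed = 509/2008 = 0.25349; risk in unexposed = 294/2817 = 0.10437.
RR = 0.25349/0.10437 = 2.42881
AR% = (RR − 1)/RR × 100 = (2.42881 − 1)/2.42881 × 100 = 58.8276%

58.83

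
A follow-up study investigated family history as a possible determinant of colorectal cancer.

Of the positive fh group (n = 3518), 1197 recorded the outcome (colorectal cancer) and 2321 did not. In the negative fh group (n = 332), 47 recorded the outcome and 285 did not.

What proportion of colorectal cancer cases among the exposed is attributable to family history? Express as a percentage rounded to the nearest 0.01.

58.39

From the description: a = 1197, b = 2321, c = 47, d = 285.
Risk in exposed = 1197/3518 = 0.34025; risk in unexposed = 47/332 = 0.14157.
RR = 0.34025/0.14157 = 2.40347
AR% = (RR − 1)/RR × 100 = (2.40347 − 1)/2.40347 × 100 = 58.3935%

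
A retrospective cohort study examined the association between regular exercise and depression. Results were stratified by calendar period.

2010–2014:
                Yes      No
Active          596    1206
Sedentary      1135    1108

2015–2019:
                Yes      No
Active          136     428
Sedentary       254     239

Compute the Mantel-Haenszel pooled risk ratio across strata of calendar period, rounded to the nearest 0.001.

RR_MH = Σ(aᵢ·n₀ᵢ/nᵢ) / Σ(cᵢ·n₁ᵢ/nᵢ), with n₁ᵢ = aᵢ+bᵢ (exposed), n₀ᵢ = cᵢ+dᵢ (unexposed), nᵢ = n₁ᵢ+n₀ᵢ.
Stratum 1 (2010–2014): n₁ = 1802, n₀ = 2243, n = 4045; a·n₀/n = 596·2243/4045 = 330.4890; c·n₁/n = 1135·1802/4045 = 505.6292
Stratum 2 (2015–2019): n₁ = 564, n₀ = 493, n = 1057; a·n₀/n = 136·493/1057 = 63.4324; c·n₁/n = 254·564/1057 = 135.5307
RR_MH = (330.4890 + 63.4324) / (505.6292 + 135.5307) = 393.9214 / 641.1599 = 0.61439

0.614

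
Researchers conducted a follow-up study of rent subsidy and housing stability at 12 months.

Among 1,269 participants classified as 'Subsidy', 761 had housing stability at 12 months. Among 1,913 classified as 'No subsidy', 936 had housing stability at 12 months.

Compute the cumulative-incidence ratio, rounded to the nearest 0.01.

1.23

From the description: a = 761, b = 508, c = 936, d = 977.
Risk in exposed = 761/1269 = 0.59968; risk in unexposed = 936/1913 = 0.48928.
RR = 0.59968 / 0.48928 = 1.22564
The risk among the exposed is 1.23 times that among the unexposed.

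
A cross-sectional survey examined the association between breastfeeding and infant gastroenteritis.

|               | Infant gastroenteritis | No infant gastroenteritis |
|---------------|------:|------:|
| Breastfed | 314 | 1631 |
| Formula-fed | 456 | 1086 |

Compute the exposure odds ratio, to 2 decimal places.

0.46

Cells: a = 314, b = 1631, c = 456, d = 1086.
OR = (a·d)/(b·c) = (314 × 1086) / (1631 × 456) = 341004 / 743736 = 0.45850
Exposure is associated with lower odds of infant gastroenteritis (OR = 0.46 < 1).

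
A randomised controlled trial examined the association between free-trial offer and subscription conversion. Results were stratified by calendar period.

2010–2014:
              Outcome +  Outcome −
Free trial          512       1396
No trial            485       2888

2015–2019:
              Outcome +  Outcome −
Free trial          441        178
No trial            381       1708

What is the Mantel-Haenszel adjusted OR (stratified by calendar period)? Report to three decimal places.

OR_MH = Σ(aᵢdᵢ/nᵢ) / Σ(bᵢcᵢ/nᵢ), where nᵢ is the stratum total.
Stratum 1 (2010–2014): n = 5281; a·d/n = 512·2888/5281 = 279.9955; b·c/n = 1396·485/5281 = 128.2068
Stratum 2 (2015–2019): n = 2708; a·d/n = 441·1708/2708 = 278.1492; b·c/n = 178·381/2708 = 25.0436
OR_MH = (279.9955 + 278.1492) / (128.2068 + 25.0436) = 558.1446 / 153.2504 = 3.64204

3.642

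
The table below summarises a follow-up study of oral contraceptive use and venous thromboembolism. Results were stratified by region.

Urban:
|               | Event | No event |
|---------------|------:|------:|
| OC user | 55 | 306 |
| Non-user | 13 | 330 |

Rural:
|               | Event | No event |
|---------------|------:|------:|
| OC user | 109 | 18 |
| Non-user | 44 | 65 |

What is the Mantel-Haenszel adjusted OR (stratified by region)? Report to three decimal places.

OR_MH = Σ(aᵢdᵢ/nᵢ) / Σ(bᵢcᵢ/nᵢ), where nᵢ is the stratum total.
Stratum 1 (Urban): n = 704; a·d/n = 55·330/704 = 25.7812; b·c/n = 306·13/704 = 5.6506
Stratum 2 (Rural): n = 236; a·d/n = 109·65/236 = 30.0212; b·c/n = 18·44/236 = 3.3559
OR_MH = (25.7812 + 30.0212) / (5.6506 + 3.3559) = 55.8024 / 9.0065 = 6.19580

6.196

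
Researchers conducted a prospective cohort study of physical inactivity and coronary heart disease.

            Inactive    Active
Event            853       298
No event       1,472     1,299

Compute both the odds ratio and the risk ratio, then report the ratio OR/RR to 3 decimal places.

1.285

Reading the table with exposure as columns: a = 853 (Inactive, case), b = 1472 (Inactive, non-case), c = 298 (Active, case), d = 1299.
OR = (853·1299)/(1472·298) = 1108047/438656 = 2.52600
Risk in exposed = 853/2325 = 0.36688; risk in unexposed = 298/1597 = 0.18660; RR = 1.96614
OR/RR = 2.52600 / 1.96614 = 1.28475
The outcome is not rare, so the OR lies further from 1 than the RR.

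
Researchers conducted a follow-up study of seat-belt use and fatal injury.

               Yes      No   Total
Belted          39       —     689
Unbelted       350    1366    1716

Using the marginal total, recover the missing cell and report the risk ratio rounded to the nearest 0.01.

0.28

The missing cell is in the exposed row: 689 − 39 = 650.
So a = 39, b = 650, c = 350, d = 1366.
RR = [a/(a+b)] / [c/(c+d)] = (39/689) / (350/1716) = 0.05660/0.20396 = 0.27752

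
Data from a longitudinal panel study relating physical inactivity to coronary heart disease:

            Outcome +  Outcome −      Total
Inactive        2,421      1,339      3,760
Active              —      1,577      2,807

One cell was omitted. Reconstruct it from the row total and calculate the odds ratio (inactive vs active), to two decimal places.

The missing cell is in the unexposed row: 2807 − 1577 = 1230.
So a = 2421, b = 1339, c = 1230, d = 1577.
OR = (a·d)/(b·c) = (2421 × 1577) / (1339 × 1230) = 3817917 / 1646970 = 2.31815

2.32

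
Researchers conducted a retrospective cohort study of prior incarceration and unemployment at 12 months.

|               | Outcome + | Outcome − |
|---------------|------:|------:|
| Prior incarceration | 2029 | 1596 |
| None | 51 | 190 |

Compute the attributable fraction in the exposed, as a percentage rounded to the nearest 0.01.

62.19

Cells: a = 2029, b = 1596, c = 51, d = 190.
Risk in exposed = 2029/3625 = 0.55972; risk in unexposed = 51/241 = 0.21162.
RR = 0.55972/0.21162 = 2.64497
AR% = (RR − 1)/RR × 100 = (2.64497 − 1)/2.64497 × 100 = 62.1924%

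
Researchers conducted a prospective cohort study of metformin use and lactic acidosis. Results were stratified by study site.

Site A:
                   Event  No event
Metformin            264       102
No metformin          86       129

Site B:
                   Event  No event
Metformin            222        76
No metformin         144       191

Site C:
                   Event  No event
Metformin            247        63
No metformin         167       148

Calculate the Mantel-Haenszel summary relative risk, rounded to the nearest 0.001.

1.659

RR_MH = Σ(aᵢ·n₀ᵢ/nᵢ) / Σ(cᵢ·n₁ᵢ/nᵢ), with n₁ᵢ = aᵢ+bᵢ (exposed), n₀ᵢ = cᵢ+dᵢ (unexposed), nᵢ = n₁ᵢ+n₀ᵢ.
Stratum 1 (Site A): n₁ = 366, n₀ = 215, n = 581; a·n₀/n = 264·215/581 = 97.6936; c·n₁/n = 86·366/581 = 54.1756
Stratum 2 (Site B): n₁ = 298, n₀ = 335, n = 633; a·n₀/n = 222·335/633 = 117.4882; c·n₁/n = 144·298/633 = 67.7915
Stratum 3 (Site C): n₁ = 310, n₀ = 315, n = 625; a·n₀/n = 247·315/625 = 124.4880; c·n₁/n = 167·310/625 = 82.8320
RR_MH = (97.6936 + 117.4882 + 124.4880) / (54.1756 + 67.7915 + 82.8320) = 339.6698 / 204.7990 = 1.65855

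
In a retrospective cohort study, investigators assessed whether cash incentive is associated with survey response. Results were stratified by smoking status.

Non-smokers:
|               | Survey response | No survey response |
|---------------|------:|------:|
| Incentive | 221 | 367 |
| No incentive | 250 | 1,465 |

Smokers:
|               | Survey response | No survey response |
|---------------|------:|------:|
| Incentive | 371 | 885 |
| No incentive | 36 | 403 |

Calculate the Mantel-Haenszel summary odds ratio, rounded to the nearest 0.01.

OR_MH = Σ(aᵢdᵢ/nᵢ) / Σ(bᵢcᵢ/nᵢ), where nᵢ is the stratum total.
Stratum 1 (Non-smokers): n = 2303; a·d/n = 221·1465/2303 = 140.5840; b·c/n = 367·250/2303 = 39.8393
Stratum 2 (Smokers): n = 1695; a·d/n = 371·403/1695 = 88.2083; b·c/n = 885·36/1695 = 18.7965
OR_MH = (140.5840 + 88.2083) / (39.8393 + 18.7965) = 228.7923 / 58.6358 = 3.90192

3.90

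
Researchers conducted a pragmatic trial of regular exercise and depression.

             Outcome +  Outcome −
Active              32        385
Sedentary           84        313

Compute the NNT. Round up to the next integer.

Risk in treated group = 32/417 = 0.07674; risk in control = 84/397 = 0.21159.
Absolute risk reduction = 0.21159 − 0.07674 = 0.13485
NNT = 1 / ARR = 1 / 0.13485 = 7.416 → round up → 8

8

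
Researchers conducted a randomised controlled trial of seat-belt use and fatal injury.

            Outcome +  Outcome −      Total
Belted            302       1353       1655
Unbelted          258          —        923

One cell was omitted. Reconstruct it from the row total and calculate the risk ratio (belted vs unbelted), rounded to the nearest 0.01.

0.65

The missing cell is in the unexposed row: 923 − 258 = 665.
So a = 302, b = 1353, c = 258, d = 665.
RR = [a/(a+b)] / [c/(c+d)] = (302/1655) / (258/923) = 0.18248/0.27952 = 0.65282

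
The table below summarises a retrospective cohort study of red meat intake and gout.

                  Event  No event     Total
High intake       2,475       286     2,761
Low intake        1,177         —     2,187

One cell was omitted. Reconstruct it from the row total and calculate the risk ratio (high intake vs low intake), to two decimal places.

1.67

The missing cell is in the unexposed row: 2187 − 1177 = 1010.
So a = 2475, b = 286, c = 1177, d = 1010.
RR = [a/(a+b)] / [c/(c+d)] = (2475/2761) / (1177/2187) = 0.89641/0.53818 = 1.66564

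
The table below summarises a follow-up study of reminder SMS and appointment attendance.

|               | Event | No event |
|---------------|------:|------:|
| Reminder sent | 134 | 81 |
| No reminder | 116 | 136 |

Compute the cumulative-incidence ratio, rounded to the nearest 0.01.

Cells: a = 134, b = 81, c = 116, d = 136.
Risk in exposed = 134/215 = 0.62326; risk in unexposed = 116/252 = 0.46032.
RR = 0.62326 / 0.46032 = 1.35397
The risk among the exposed is 1.35 times that among the unexposed.

1.35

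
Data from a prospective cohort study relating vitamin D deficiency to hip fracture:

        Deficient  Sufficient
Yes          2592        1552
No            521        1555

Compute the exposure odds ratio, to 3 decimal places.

4.985

Reading the table with exposure as columns: a = 2592 (Deficient, case), b = 521 (Deficient, non-case), c = 1552 (Sufficient, case), d = 1555.
OR = (a·d)/(b·c) = (2592 × 1555) / (521 × 1552) = 4030560 / 808592 = 4.98466
The odds of hip fracture are about 4.98 times as high in the deficient group.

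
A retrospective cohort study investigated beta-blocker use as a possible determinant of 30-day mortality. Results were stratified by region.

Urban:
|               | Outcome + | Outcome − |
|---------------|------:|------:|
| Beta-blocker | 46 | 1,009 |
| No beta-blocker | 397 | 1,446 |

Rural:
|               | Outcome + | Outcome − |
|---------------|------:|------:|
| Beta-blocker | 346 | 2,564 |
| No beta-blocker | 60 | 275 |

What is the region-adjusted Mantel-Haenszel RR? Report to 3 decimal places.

RR_MH = Σ(aᵢ·n₀ᵢ/nᵢ) / Σ(cᵢ·n₁ᵢ/nᵢ), with n₁ᵢ = aᵢ+bᵢ (exposed), n₀ᵢ = cᵢ+dᵢ (unexposed), nᵢ = n₁ᵢ+n₀ᵢ.
Stratum 1 (Urban): n₁ = 1055, n₀ = 1843, n = 2898; a·n₀/n = 46·1843/2898 = 29.2540; c·n₁/n = 397·1055/2898 = 144.5255
Stratum 2 (Rural): n₁ = 2910, n₀ = 335, n = 3245; a·n₀/n = 346·335/3245 = 35.7196; c·n₁/n = 60·2910/3245 = 53.8059
RR_MH = (29.2540 + 35.7196) / (144.5255 + 53.8059) = 64.9735 / 198.3314 = 0.32760

0.328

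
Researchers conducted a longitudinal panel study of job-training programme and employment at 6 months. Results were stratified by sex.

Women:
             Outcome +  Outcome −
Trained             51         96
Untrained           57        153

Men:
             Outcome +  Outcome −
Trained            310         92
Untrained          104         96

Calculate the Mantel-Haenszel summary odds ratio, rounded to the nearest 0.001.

OR_MH = Σ(aᵢdᵢ/nᵢ) / Σ(bᵢcᵢ/nᵢ), where nᵢ is the stratum total.
Stratum 1 (Women): n = 357; a·d/n = 51·153/357 = 21.8571; b·c/n = 96·57/357 = 15.3277
Stratum 2 (Men): n = 602; a·d/n = 310·96/602 = 49.4352; b·c/n = 92·104/602 = 15.8937
OR_MH = (21.8571 + 49.4352) / (15.3277 + 15.8937) = 71.2924 / 31.2214 = 2.28344

2.283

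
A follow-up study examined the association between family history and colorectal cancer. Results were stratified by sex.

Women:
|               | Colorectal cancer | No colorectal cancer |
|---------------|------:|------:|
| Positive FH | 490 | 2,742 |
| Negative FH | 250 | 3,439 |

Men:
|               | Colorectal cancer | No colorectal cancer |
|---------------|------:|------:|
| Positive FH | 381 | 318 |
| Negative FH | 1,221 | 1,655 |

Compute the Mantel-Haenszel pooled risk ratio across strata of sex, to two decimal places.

1.60

RR_MH = Σ(aᵢ·n₀ᵢ/nᵢ) / Σ(cᵢ·n₁ᵢ/nᵢ), with n₁ᵢ = aᵢ+bᵢ (exposed), n₀ᵢ = cᵢ+dᵢ (unexposed), nᵢ = n₁ᵢ+n₀ᵢ.
Stratum 1 (Women): n₁ = 3232, n₀ = 3689, n = 6921; a·n₀/n = 490·3689/6921 = 261.1776; c·n₁/n = 250·3232/6921 = 116.7461
Stratum 2 (Men): n₁ = 699, n₀ = 2876, n = 3575; a·n₀/n = 381·2876/3575 = 306.5052; c·n₁/n = 1221·699/3575 = 238.7354
RR_MH = (261.1776 + 306.5052) / (116.7461 + 238.7354) = 567.6828 / 355.4815 = 1.59694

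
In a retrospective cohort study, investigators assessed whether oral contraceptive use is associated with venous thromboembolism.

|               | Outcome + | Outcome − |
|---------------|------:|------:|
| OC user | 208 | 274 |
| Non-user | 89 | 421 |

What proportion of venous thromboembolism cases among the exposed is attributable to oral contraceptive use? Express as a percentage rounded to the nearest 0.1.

59.6

Cells: a = 208, b = 274, c = 89, d = 421.
Risk in exposed = 208/482 = 0.43154; risk in unexposed = 89/510 = 0.17451.
RR = 0.43154/0.17451 = 2.47284
AR% = (RR − 1)/RR × 100 = (2.47284 − 1)/2.47284 × 100 = 59.5607%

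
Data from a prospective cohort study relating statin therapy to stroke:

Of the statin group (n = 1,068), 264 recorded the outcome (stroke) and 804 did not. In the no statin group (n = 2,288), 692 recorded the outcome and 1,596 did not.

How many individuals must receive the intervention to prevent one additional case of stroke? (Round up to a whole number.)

Risk in treated group = 264/1068 = 0.24719; risk in control = 692/2288 = 0.30245.
Absolute risk reduction = 0.30245 − 0.24719 = 0.05526
NNT = 1 / ARR = 1 / 0.05526 = 18.097 → round up → 19

19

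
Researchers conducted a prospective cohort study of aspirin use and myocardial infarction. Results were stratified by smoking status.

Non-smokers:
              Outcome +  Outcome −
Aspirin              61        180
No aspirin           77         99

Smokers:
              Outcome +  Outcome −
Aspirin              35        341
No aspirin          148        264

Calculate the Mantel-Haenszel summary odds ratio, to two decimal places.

OR_MH = Σ(aᵢdᵢ/nᵢ) / Σ(bᵢcᵢ/nᵢ), where nᵢ is the stratum total.
Stratum 1 (Non-smokers): n = 417; a·d/n = 61·99/417 = 14.4820; b·c/n = 180·77/417 = 33.2374
Stratum 2 (Smokers): n = 788; a·d/n = 35·264/788 = 11.7259; b·c/n = 341·148/788 = 64.0457
OR_MH = (14.4820 + 11.7259) / (33.2374 + 64.0457) = 26.2079 / 97.2831 = 0.26940

0.27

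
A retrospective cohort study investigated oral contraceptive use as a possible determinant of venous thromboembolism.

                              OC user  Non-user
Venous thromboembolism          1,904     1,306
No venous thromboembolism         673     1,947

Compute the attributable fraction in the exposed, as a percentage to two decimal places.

45.66

Reading the table with exposure as columns: a = 1904 (OC user, case), b = 673 (OC user, non-case), c = 1306 (Non-user, case), d = 1947.
Risk in exposed = 1904/2577 = 0.73884; risk in unexposed = 1306/3253 = 0.40148.
RR = 0.73884/0.40148 = 1.84032
AR% = (RR − 1)/RR × 100 = (1.84032 − 1)/1.84032 × 100 = 45.6616%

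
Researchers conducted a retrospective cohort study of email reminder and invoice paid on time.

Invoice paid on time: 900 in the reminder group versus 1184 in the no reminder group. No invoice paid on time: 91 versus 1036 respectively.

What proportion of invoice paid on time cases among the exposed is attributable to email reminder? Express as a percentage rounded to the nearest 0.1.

41.3

From the description: a = 900, b = 91, c = 1184, d = 1036.
Risk in exposed = 900/991 = 0.90817; risk in unexposed = 1184/2220 = 0.53333.
RR = 0.90817/0.53333 = 1.70283
AR% = (RR − 1)/RR × 100 = (1.70283 − 1)/1.70283 × 100 = 41.2741%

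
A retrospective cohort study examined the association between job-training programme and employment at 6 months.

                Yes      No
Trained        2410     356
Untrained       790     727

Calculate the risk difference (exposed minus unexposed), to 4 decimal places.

0.3505

Cells: a = 2410, b = 356, c = 790, d = 727.
Risk in exposed = 2410/2766 = 0.871294; risk in unexposed = 790/1517 = 0.520765.
Risk difference = 0.871294 − 0.520765 = 0.350530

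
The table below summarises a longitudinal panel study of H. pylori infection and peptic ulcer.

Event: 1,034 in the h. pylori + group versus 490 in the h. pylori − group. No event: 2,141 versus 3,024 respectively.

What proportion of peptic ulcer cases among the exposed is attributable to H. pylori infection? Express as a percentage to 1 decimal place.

From the description: a = 1034, b = 2141, c = 490, d = 3024.
Risk in exposed = 1034/3175 = 0.32567; risk in unexposed = 490/3514 = 0.13944.
RR = 0.32567/0.13944 = 2.33551
AR% = (RR − 1)/RR × 100 = (2.33551 − 1)/2.33551 × 100 = 57.1829%

57.2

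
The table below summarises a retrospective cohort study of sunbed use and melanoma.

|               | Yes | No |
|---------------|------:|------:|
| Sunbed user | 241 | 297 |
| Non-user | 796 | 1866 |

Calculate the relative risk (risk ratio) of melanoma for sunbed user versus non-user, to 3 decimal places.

1.498

Cells: a = 241, b = 297, c = 796, d = 1866.
Risk in exposed = 241/538 = 0.44796; risk in unexposed = 796/2662 = 0.29902.
RR = 0.44796 / 0.29902 = 1.49806
The risk among the exposed is 1.50 times that among the unexposed.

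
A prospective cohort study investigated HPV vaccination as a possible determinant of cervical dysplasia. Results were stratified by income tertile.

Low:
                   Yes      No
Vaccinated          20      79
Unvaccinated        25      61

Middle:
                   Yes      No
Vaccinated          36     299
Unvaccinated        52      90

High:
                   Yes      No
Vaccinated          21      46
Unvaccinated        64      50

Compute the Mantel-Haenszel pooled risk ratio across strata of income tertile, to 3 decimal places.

RR_MH = Σ(aᵢ·n₀ᵢ/nᵢ) / Σ(cᵢ·n₁ᵢ/nᵢ), with n₁ᵢ = aᵢ+bᵢ (exposed), n₀ᵢ = cᵢ+dᵢ (unexposed), nᵢ = n₁ᵢ+n₀ᵢ.
Stratum 1 (Low): n₁ = 99, n₀ = 86, n = 185; a·n₀/n = 20·86/185 = 9.2973; c·n₁/n = 25·99/185 = 13.3784
Stratum 2 (Middle): n₁ = 335, n₀ = 142, n = 477; a·n₀/n = 36·142/477 = 10.7170; c·n₁/n = 52·335/477 = 36.5199
Stratum 3 (High): n₁ = 67, n₀ = 114, n = 181; a·n₀/n = 21·114/181 = 13.2265; c·n₁/n = 64·67/181 = 23.6906
RR_MH = (9.2973 + 10.7170 + 13.2265) / (13.3784 + 36.5199 + 23.6906) = 33.2408 / 73.5889 = 0.45171

0.452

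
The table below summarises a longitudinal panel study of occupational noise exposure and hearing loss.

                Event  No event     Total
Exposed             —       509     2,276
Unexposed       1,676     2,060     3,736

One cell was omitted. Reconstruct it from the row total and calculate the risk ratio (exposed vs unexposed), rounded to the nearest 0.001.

1.731

The missing cell is in the exposed row: 2276 − 509 = 1767.
So a = 1767, b = 509, c = 1676, d = 2060.
RR = [a/(a+b)] / [c/(c+d)] = (1767/2276) / (1676/3736) = 0.77636/0.44861 = 1.73060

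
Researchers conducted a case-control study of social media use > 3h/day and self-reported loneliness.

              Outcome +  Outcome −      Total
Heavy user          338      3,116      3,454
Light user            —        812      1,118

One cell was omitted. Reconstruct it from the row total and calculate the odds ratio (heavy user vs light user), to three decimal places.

The missing cell is in the unexposed row: 1118 − 812 = 306.
So a = 338, b = 3116, c = 306, d = 812.
OR = (a·d)/(b·c) = (338 × 812) / (3116 × 306) = 274456 / 953496 = 0.28784

0.288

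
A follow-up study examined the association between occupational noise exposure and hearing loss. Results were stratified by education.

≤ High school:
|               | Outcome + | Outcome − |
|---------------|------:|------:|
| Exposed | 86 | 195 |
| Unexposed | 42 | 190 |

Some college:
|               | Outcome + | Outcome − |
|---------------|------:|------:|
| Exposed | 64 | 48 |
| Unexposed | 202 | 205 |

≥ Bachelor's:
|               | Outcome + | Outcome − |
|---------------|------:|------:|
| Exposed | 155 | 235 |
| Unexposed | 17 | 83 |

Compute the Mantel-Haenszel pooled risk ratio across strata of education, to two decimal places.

1.51

RR_MH = Σ(aᵢ·n₀ᵢ/nᵢ) / Σ(cᵢ·n₁ᵢ/nᵢ), with n₁ᵢ = aᵢ+bᵢ (exposed), n₀ᵢ = cᵢ+dᵢ (unexposed), nᵢ = n₁ᵢ+n₀ᵢ.
Stratum 1 (≤ High school): n₁ = 281, n₀ = 232, n = 513; a·n₀/n = 86·232/513 = 38.8928; c·n₁/n = 42·281/513 = 23.0058
Stratum 2 (Some college): n₁ = 112, n₀ = 407, n = 519; a·n₀/n = 64·407/519 = 50.1888; c·n₁/n = 202·112/519 = 43.5915
Stratum 3 (≥ Bachelor's): n₁ = 390, n₀ = 100, n = 490; a·n₀/n = 155·100/490 = 31.6327; c·n₁/n = 17·390/490 = 13.5306
RR_MH = (38.8928 + 50.1888 + 31.6327) / (23.0058 + 43.5915 + 13.5306) = 120.7143 / 80.1280 = 1.50652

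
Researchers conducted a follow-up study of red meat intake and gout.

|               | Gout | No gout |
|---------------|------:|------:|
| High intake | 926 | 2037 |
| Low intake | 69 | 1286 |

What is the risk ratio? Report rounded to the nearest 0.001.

Cells: a = 926, b = 2037, c = 69, d = 1286.
Risk in exposed = 926/2963 = 0.31252; risk in unexposed = 69/1355 = 0.05092.
RR = 0.31252 / 0.05092 = 6.13719
The risk among the exposed is 6.14 times that among the unexposed.

6.137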